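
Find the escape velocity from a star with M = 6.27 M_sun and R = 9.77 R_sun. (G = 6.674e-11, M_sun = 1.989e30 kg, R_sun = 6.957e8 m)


M = 6.27 * 1.989e30 kg = 1.247103e+31 kg; R = 9.77 * 6.957e8 m = 6.796989e+09 m. v_esc = sqrt(2GM/R) = sqrt(2 * 6.674e-11 * 1.247103e+31 / 6.796989e+09) = 494881.2247

494881.2247 m/s


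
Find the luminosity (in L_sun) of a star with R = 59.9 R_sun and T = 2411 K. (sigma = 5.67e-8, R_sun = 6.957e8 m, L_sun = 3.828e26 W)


R = 59.9 * 6.957e8 m = 4.167243e+10 m. L = 4*pi*R^2*sigma*T^4 = 4*pi*(4.167243e+10)^2 * 5.67e-8 * 2411^4 = 4.180992764e+28 W. L/L_sun = 4.180992764e+28 / 3.828e26 = 109.2213

109.2213 L_sun


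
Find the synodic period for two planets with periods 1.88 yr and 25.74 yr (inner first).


1/P_syn = |1/P1 - 1/P2| = |1/1.88 - 1/25.74| => P_syn = 2.0281

2.0281 years


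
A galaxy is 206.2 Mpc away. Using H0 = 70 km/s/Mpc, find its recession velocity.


v = H0 * d = 70 * 206.2 = 14434.0

14434.0 km/s


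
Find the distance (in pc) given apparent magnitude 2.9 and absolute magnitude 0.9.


d = 10^((m - M + 5)/5) = 10^((2.9 - 0.9 + 5)/5) = 25.1189

25.1189 pc


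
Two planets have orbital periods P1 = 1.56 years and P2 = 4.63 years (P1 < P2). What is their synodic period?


1/P_syn = |1/P1 - 1/P2| = |1/1.56 - 1/4.63| => P_syn = 2.3527

2.3527 years


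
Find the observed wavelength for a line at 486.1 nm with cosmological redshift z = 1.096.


lam_obs = lam_emit * (1 + z) = 486.1 * (1 + 1.096) = 1018.8656

1018.8656 nm


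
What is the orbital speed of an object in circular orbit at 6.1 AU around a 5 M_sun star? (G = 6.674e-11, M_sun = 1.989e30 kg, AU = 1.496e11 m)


v = sqrt(GM/r) = sqrt(6.674e-11 * 9.945e+30 / 9.126e+11) = 26968.9961

26968.9961 m/s


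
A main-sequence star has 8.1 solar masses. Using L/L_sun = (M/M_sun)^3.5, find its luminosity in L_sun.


L/L_sun = (M/M_sun)^3.5 = 8.1^3.5 = 1512.5076

1512.5076 L_sun


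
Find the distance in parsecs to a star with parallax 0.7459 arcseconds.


d = 1/p = 1/0.7459 = 1.3407

1.3407 pc


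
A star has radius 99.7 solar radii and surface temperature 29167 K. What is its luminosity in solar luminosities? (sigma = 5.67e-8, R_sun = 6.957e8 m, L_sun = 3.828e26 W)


R = 99.7 * 6.957e8 m = 6.936129e+10 m. L = 4*pi*R^2*sigma*T^4 = 4*pi*(6.936129e+10)^2 * 5.67e-8 * 29167^4 = 2.480814507e+33 W. L/L_sun = 2.480814507e+33 / 3.828e26 = 6.481e+06

6.481e+06 L_sun


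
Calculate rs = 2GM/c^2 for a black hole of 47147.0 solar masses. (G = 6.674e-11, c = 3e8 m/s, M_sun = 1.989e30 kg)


M = 47147.0 * 1.989e30 kg = 9.3775383e+34 kg. rs = 2GM/c^2 = 2 * 6.674e-11 * 9.3775383e+34 / (3e8)^2 = 1.391e+08

1.391e+08 m


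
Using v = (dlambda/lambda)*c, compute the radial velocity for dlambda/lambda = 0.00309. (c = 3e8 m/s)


v = (dlambda/lambda) * c = 0.00309 * 3e8 = 927000.0

927000.0 m/s


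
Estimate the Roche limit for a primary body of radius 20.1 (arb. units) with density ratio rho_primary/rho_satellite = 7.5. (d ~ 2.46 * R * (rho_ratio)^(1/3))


d_Roche = 2.46 * 20.1 * 7.5^(1/3) = 96.7873

96.7873


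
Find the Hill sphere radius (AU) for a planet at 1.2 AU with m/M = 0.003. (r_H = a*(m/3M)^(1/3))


r_H = a * (m/3M)^(1/3) = 1.2 * (0.003/3)^(1/3) = 0.12

0.12 AU


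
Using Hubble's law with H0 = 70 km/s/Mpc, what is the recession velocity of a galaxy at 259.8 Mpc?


v = H0 * d = 70 * 259.8 = 18186.0

18186.0 km/s


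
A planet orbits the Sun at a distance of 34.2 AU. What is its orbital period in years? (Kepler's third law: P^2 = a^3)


P = a^(3/2) = 34.2^1.5 = 200.0042

200.0042 years


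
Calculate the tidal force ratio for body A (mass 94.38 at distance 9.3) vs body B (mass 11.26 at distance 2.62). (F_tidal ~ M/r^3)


Ratio = (M1/r1^3) / (M2/r2^3) = (94.38/9.3^3) / (11.26/2.62^3) = 0.1874

0.1874


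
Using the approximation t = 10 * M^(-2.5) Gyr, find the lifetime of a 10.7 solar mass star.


t = 10 * M^(-2.5) = 10 * 10.7^(-2.5) = 0.0267

0.0267 Gyr


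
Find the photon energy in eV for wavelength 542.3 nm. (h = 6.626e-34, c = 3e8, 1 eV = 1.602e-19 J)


E = hc/lambda = 6.626e-34 * 3e8 / 5.423e-07 = 3.665e-19 J = 2.2881 eV

2.2881 eV


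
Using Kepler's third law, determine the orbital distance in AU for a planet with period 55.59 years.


a = P^(2/3) = 55.59^(2/3) = 14.5657

14.5657 AU


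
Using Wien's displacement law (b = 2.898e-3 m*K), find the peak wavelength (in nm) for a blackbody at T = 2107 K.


lam_max = b / T = 2.898e-3 / 2107 = 1.375e-06 m = 1375.4153 nm

1375.4153 nm


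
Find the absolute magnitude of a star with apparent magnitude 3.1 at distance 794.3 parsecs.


M = m - 5*log10(d) + 5 = 3.1 - 5*log10(794.3) + 5 = -6.3999

-6.3999


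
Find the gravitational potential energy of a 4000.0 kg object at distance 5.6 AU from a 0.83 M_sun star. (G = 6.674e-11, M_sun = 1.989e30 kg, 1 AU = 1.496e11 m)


M = 0.83 * 1.989e30 kg = 1.65087e+30 kg; r = 5.6 AU * 1.496e11 m/AU = 8.3776e+11 m. U = -GM*m/r = -(6.674e-11 * 1.65087e+30 * 4000.0) / 8.3776e+11 = -5.261e+11

-5.261e+11 J


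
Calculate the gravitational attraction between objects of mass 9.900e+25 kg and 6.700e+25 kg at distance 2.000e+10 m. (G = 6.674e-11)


F = G*m1*m2/r^2 = 6.674e-11 * 9.900e+25 * 6.700e+25 / (2.000e+10)^2 = 6.674e-11 * 6.633e+51 / 4.000e+20 = 1.107e+21

1.107e+21 N


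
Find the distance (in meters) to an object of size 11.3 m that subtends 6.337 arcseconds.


D = size / theta_rad, theta_rad = 6.337 * pi/(180*3600) = 3.072e-05, D = 367806.8977

367806.8977 m


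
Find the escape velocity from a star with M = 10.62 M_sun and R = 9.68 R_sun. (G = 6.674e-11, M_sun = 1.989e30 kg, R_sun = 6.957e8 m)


M = 10.62 * 1.989e30 kg = 2.112318e+31 kg; R = 9.68 * 6.957e8 m = 6.734376e+09 m. v_esc = sqrt(2GM/R) = sqrt(2 * 6.674e-11 * 2.112318e+31 / 6.734376e+09) = 647051.8282

647051.8282 m/s


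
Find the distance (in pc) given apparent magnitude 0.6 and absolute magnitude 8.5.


d = 10^((m - M + 5)/5) = 10^((0.6 - 8.5 + 5)/5) = 0.263

0.263 pc


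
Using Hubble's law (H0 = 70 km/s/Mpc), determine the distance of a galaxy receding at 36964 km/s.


d = v / H0 = 36964 / 70 = 528.0571

528.0571 Mpc


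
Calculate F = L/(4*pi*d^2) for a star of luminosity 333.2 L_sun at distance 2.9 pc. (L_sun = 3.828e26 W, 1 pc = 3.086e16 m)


F = L / (4*pi*d^2) = 1.275e+29 / (4*pi*(8.949e+16)^2) = 1.267e-06

1.267e-06 W/m^2


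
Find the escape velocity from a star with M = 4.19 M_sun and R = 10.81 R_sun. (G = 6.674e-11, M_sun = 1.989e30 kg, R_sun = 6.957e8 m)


M = 4.19 * 1.989e30 kg = 8.33391e+30 kg; R = 10.81 * 6.957e8 m = 7.520517e+09 m. v_esc = sqrt(2GM/R) = sqrt(2 * 6.674e-11 * 8.33391e+30 / 7.520517e+09) = 384599.4452

384599.4452 m/s


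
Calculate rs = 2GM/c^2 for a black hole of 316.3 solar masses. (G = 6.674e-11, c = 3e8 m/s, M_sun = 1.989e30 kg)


M = 316.3 * 1.989e30 kg = 6.291207e+32 kg. rs = 2GM/c^2 = 2 * 6.674e-11 * 6.291207e+32 / (3e8)^2 = 933055.9004

933055.9004 m


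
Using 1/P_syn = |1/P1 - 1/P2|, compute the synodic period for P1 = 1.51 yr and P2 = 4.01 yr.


1/P_syn = |1/P1 - 1/P2| = |1/1.51 - 1/4.01| => P_syn = 2.422

2.422 years


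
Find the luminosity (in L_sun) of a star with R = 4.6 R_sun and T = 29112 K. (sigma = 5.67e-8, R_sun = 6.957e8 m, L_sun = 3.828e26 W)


R = 4.6 * 6.957e8 m = 3.20022e+09 m. L = 4*pi*R^2*sigma*T^4 = 4*pi*(3.20022e+09)^2 * 5.67e-8 * 29112^4 = 5.241321058e+30 W. L/L_sun = 5.241321058e+30 / 3.828e26 = 13692.0613

13692.0613 L_sun


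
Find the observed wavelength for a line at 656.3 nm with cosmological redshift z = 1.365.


lam_obs = lam_emit * (1 + z) = 656.3 * (1 + 1.365) = 1552.1495

1552.1495 nm


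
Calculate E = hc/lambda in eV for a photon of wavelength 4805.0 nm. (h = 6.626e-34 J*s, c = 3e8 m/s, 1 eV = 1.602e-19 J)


E = hc/lambda = 6.626e-34 * 3e8 / 4.805e-06 = 4.137e-20 J = 0.2582 eV

0.2582 eV


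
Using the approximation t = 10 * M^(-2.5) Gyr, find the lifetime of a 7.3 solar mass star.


t = 10 * M^(-2.5) = 10 * 7.3^(-2.5) = 0.0695

0.0695 Gyr


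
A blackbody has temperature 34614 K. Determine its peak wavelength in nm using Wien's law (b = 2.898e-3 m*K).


lam_max = b / T = 2.898e-3 / 34614 = 8.372e-08 m = 83.7233 nm

83.7233 nm


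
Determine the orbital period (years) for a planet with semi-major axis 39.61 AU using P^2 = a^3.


P = a^(3/2) = 39.61^1.5 = 249.2914

249.2914 years


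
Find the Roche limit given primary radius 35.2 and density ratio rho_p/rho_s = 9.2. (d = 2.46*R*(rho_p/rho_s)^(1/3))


d_Roche = 2.46 * 35.2 * 9.2^(1/3) = 181.4431

181.4431


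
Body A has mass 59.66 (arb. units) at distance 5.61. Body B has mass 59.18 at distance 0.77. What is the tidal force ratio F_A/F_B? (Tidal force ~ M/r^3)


Ratio = (M1/r1^3) / (M2/r2^3) = (59.66/5.61^3) / (59.18/0.77^3) = 0.0026

0.0026


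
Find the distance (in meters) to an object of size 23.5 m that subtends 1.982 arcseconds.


D = size / theta_rad, theta_rad = 1.982 * pi/(180*3600) = 9.609e-06, D = 2.446e+06

2.446e+06 m


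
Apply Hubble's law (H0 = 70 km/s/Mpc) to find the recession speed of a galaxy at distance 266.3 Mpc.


v = H0 * d = 70 * 266.3 = 18641.0

18641.0 km/s


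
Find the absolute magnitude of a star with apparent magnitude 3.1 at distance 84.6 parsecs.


M = m - 5*log10(d) + 5 = 3.1 - 5*log10(84.6) + 5 = -1.5369

-1.5369


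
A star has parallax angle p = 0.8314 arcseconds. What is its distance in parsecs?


d = 1/p = 1/0.8314 = 1.2028

1.2028 pc


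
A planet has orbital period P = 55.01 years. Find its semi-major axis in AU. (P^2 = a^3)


a = P^(2/3) = 55.01^(2/3) = 14.4642

14.4642 AU


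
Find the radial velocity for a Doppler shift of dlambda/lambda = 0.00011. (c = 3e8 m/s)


v = (dlambda/lambda) * c = 0.00011 * 3e8 = 33000.0

33000.0 m/s


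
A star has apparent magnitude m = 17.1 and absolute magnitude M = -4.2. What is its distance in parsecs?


d = 10^((m - M + 5)/5) = 10^((17.1 - -4.2 + 5)/5) = 181970.0859

181970.0859 pc


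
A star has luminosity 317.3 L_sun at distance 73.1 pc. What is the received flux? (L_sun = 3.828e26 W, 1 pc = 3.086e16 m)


F = L / (4*pi*d^2) = 1.215e+29 / (4*pi*(2.256e+18)^2) = 1.899e-09

1.899e-09 W/m^2


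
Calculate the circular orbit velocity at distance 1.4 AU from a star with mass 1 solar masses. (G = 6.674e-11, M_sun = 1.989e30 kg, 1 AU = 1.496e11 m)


v = sqrt(GM/r) = sqrt(6.674e-11 * 1.989e+30 / 2.094e+11) = 25175.6492

25175.6492 m/s


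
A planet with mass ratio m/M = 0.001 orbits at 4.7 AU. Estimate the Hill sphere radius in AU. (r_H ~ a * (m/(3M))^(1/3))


r_H = a * (m/3M)^(1/3) = 4.7 * (0.001/3)^(1/3) = 0.3259

0.3259 AU


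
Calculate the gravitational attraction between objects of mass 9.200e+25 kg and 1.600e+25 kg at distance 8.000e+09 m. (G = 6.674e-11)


F = G*m1*m2/r^2 = 6.674e-11 * 9.200e+25 * 1.600e+25 / (8.000e+09)^2 = 6.674e-11 * 1.472e+51 / 6.400e+19 = 1.535e+21

1.535e+21 N


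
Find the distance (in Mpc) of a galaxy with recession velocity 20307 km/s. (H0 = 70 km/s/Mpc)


d = v / H0 = 20307 / 70 = 290.1

290.1 Mpc


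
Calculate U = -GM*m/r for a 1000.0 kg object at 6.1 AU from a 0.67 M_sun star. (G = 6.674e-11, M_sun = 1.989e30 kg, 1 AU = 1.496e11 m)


M = 0.67 * 1.989e30 kg = 1.33263e+30 kg; r = 6.1 AU * 1.496e11 m/AU = 9.1256e+11 m. U = -GM*m/r = -(6.674e-11 * 1.33263e+30 * 1000.0) / 9.1256e+11 = -9.746e+10

-9.746e+10 J


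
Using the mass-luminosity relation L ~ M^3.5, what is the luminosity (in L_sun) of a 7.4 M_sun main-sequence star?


L/L_sun = (M/M_sun)^3.5 = 7.4^3.5 = 1102.3285

1102.3285 L_sun


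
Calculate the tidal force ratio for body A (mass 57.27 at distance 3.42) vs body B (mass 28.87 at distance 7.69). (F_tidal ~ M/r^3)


Ratio = (M1/r1^3) / (M2/r2^3) = (57.27/3.42^3) / (28.87/7.69^3) = 22.5518

22.5518


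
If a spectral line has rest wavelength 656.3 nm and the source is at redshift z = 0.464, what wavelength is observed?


lam_obs = lam_emit * (1 + z) = 656.3 * (1 + 0.464) = 960.8232

960.8232 nm


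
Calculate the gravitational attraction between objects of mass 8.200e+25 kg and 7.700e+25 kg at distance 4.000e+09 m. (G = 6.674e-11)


F = G*m1*m2/r^2 = 6.674e-11 * 8.200e+25 * 7.700e+25 / (4.000e+09)^2 = 6.674e-11 * 6.314e+51 / 1.600e+19 = 2.634e+22

2.634e+22 N


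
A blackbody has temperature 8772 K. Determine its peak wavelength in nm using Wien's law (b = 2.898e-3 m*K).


lam_max = b / T = 2.898e-3 / 8772 = 3.304e-07 m = 330.3694 nm

330.3694 nm


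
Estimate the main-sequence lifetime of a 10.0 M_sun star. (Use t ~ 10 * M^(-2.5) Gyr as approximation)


t = 10 * M^(-2.5) = 10 * 10.0^(-2.5) = 0.0316

0.0316 Gyr


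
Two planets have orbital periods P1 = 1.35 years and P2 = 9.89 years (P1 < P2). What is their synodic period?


1/P_syn = |1/P1 - 1/P2| = |1/1.35 - 1/9.89| => P_syn = 1.5634

1.5634 years


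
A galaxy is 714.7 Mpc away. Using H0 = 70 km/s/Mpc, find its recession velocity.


v = H0 * d = 70 * 714.7 = 50029.0

50029.0 km/s


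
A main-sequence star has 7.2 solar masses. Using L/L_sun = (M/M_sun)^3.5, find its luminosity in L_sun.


L/L_sun = (M/M_sun)^3.5 = 7.2^3.5 = 1001.5295

1001.5295 L_sun


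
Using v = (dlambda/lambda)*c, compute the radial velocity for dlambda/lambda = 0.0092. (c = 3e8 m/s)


v = (dlambda/lambda) * c = 0.0092 * 3e8 = 2.760e+06

2.760e+06 m/s


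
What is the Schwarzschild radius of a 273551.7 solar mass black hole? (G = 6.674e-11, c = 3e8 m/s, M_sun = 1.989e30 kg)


M = 273551.7 * 1.989e30 kg = 5.440943313e+35 kg. rs = 2GM/c^2 = 2 * 6.674e-11 * 5.440943313e+35 / (3e8)^2 = 8.070e+08

8.070e+08 m


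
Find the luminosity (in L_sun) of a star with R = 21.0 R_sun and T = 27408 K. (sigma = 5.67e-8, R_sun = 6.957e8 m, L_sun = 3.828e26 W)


R = 21.0 * 6.957e8 m = 1.46097e+10 m. L = 4*pi*R^2*sigma*T^4 = 4*pi*(1.46097e+10)^2 * 5.67e-8 * 27408^4 = 8.581928691e+31 W. L/L_sun = 8.581928691e+31 / 3.828e26 = 224188.3148

224188.3148 L_sun


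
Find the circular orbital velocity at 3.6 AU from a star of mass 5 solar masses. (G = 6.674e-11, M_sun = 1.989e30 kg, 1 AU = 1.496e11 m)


v = sqrt(GM/r) = sqrt(6.674e-11 * 9.945e+30 / 5.386e+11) = 35105.7655

35105.7655 m/s


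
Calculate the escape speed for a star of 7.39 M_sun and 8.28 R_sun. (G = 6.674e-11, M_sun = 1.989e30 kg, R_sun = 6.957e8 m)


M = 7.39 * 1.989e30 kg = 1.469871e+31 kg; R = 8.28 * 6.957e8 m = 5.760396e+09 m. v_esc = sqrt(2GM/R) = sqrt(2 * 6.674e-11 * 1.469871e+31 / 5.760396e+09) = 583608.4074

583608.4074 m/s


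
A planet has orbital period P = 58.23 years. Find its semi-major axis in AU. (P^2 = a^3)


a = P^(2/3) = 58.23^(2/3) = 15.0233

15.0233 AU


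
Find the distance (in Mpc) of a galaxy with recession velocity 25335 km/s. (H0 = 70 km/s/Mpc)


d = v / H0 = 25335 / 70 = 361.9286

361.9286 Mpc


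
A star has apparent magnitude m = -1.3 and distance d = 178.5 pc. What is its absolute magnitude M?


M = m - 5*log10(d) + 5 = -1.3 - 5*log10(178.5) + 5 = -7.5582

-7.5582


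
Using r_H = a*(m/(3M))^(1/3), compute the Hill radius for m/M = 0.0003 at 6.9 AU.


r_H = a * (m/3M)^(1/3) = 6.9 * (0.0003/3)^(1/3) = 0.3203

0.3203 AU


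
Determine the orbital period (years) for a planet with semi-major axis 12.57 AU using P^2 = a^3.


P = a^(3/2) = 12.57^1.5 = 44.5659

44.5659 years


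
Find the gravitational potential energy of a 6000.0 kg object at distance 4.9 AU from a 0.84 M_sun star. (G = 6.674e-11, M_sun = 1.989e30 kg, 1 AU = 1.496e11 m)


M = 0.84 * 1.989e30 kg = 1.67076e+30 kg; r = 4.9 AU * 1.496e11 m/AU = 7.3304e+11 m. U = -GM*m/r = -(6.674e-11 * 1.67076e+30 * 6000.0) / 7.3304e+11 = -9.127e+11

-9.127e+11 J


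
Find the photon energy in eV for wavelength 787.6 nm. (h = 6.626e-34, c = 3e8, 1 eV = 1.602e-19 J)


E = hc/lambda = 6.626e-34 * 3e8 / 7.876e-07 = 2.524e-19 J = 1.5754 eV

1.5754 eV


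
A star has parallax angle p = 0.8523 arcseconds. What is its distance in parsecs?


d = 1/p = 1/0.8523 = 1.1733

1.1733 pc


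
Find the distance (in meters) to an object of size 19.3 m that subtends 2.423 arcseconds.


D = size / theta_rad, theta_rad = 2.423 * pi/(180*3600) = 1.175e-05, D = 1.643e+06

1.643e+06 m


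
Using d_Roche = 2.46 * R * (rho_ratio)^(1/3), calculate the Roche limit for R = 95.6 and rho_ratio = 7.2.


d_Roche = 2.46 * 95.6 * 7.2^(1/3) = 454.1199

454.1199


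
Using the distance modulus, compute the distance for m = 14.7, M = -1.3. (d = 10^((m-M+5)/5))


d = 10^((m - M + 5)/5) = 10^((14.7 - -1.3 + 5)/5) = 15848.9319

15848.9319 pc


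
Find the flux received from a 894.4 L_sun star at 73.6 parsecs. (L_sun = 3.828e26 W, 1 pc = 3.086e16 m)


F = L / (4*pi*d^2) = 3.424e+29 / (4*pi*(2.271e+18)^2) = 5.281e-09

5.281e-09 W/m^2


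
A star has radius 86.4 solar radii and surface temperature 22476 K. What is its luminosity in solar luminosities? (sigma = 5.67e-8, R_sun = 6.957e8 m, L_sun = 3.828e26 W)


R = 86.4 * 6.957e8 m = 6.010848e+10 m. L = 4*pi*R^2*sigma*T^4 = 4*pi*(6.010848e+10)^2 * 5.67e-8 * 22476^4 = 6.56962391e+32 W. L/L_sun = 6.56962391e+32 / 3.828e26 = 1.716e+06

1.716e+06 L_sun


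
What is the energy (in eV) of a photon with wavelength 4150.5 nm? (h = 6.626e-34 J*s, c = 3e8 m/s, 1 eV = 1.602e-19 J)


E = hc/lambda = 6.626e-34 * 3e8 / 4.151e-06 = 4.789e-20 J = 0.299 eV

0.299 eV


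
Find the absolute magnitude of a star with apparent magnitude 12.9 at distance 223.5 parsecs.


M = m - 5*log10(d) + 5 = 12.9 - 5*log10(223.5) + 5 = 6.1536

6.1536


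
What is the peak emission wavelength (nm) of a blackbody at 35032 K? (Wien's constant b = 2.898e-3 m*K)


lam_max = b / T = 2.898e-3 / 35032 = 8.272e-08 m = 82.7244 nm

82.7244 nm


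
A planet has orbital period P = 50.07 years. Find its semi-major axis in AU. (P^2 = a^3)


a = P^(2/3) = 50.07^(2/3) = 13.5848

13.5848 AU


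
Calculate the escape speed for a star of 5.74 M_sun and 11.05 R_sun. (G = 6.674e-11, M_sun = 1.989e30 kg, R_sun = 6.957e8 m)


M = 5.74 * 1.989e30 kg = 1.141686e+31 kg; R = 11.05 * 6.957e8 m = 7.687485e+09 m. v_esc = sqrt(2GM/R) = sqrt(2 * 6.674e-11 * 1.141686e+31 / 7.687485e+09) = 445234.9991

445234.9991 m/s


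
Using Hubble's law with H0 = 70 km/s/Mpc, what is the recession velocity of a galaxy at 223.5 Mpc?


v = H0 * d = 70 * 223.5 = 15645.0

15645.0 km/s


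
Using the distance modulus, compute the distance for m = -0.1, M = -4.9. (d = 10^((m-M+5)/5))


d = 10^((m - M + 5)/5) = 10^((-0.1 - -4.9 + 5)/5) = 91.2011

91.2011 pc


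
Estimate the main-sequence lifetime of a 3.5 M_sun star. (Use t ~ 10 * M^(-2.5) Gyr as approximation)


t = 10 * M^(-2.5) = 10 * 3.5^(-2.5) = 0.4363

0.4363 Gyr


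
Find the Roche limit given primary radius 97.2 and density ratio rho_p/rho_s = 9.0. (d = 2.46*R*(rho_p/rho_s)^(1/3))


d_Roche = 2.46 * 97.2 * 9.0^(1/3) = 497.373

497.373


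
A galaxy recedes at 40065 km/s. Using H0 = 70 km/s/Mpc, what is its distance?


d = v / H0 = 40065 / 70 = 572.3571

572.3571 Mpc


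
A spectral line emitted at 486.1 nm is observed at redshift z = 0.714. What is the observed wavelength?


lam_obs = lam_emit * (1 + z) = 486.1 * (1 + 0.714) = 833.1754

833.1754 nm


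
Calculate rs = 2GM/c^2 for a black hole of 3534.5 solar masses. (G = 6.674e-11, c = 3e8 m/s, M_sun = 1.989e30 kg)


M = 3534.5 * 1.989e30 kg = 7.0301205e+33 kg. rs = 2GM/c^2 = 2 * 6.674e-11 * 7.0301205e+33 / (3e8)^2 = 1.043e+07

1.043e+07 m


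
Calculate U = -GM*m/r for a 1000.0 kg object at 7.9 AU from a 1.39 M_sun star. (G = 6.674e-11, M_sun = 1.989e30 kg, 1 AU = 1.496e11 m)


M = 1.39 * 1.989e30 kg = 2.76471e+30 kg; r = 7.9 AU * 1.496e11 m/AU = 1.18184e+12 m. U = -GM*m/r = -(6.674e-11 * 2.76471e+30 * 1000.0) / 1.18184e+12 = -1.561e+11

-1.561e+11 J


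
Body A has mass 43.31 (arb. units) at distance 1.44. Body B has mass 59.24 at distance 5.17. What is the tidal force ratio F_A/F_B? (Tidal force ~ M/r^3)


Ratio = (M1/r1^3) / (M2/r2^3) = (43.31/1.44^3) / (59.24/5.17^3) = 33.8343

33.8343


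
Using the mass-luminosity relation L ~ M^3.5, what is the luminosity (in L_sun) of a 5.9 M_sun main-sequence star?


L/L_sun = (M/M_sun)^3.5 = 5.9^3.5 = 498.8639

498.8639 L_sun


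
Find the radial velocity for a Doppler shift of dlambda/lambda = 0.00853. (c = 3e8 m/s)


v = (dlambda/lambda) * c = 0.00853 * 3e8 = 2.559e+06

2.559e+06 m/s


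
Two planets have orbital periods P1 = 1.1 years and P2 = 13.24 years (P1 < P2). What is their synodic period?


1/P_syn = |1/P1 - 1/P2| = |1/1.1 - 1/13.24| => P_syn = 1.1997

1.1997 years


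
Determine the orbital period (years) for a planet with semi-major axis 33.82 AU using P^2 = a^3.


P = a^(3/2) = 33.82^1.5 = 196.6801

196.6801 years


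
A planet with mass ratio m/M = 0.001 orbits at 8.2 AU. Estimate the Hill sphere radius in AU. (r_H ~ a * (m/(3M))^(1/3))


r_H = a * (m/3M)^(1/3) = 8.2 * (0.001/3)^(1/3) = 0.5686

0.5686 AU


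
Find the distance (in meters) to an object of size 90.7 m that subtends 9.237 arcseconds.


D = size / theta_rad, theta_rad = 9.237 * pi/(180*3600) = 4.478e-05, D = 2.025e+06

2.025e+06 m


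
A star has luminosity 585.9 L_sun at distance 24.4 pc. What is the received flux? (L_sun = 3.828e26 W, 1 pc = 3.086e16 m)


F = L / (4*pi*d^2) = 2.243e+29 / (4*pi*(7.530e+17)^2) = 3.148e-08

3.148e-08 W/m^2


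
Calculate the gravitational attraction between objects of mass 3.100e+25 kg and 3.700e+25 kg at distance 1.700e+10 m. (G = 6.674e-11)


F = G*m1*m2/r^2 = 6.674e-11 * 3.100e+25 * 3.700e+25 / (1.700e+10)^2 = 6.674e-11 * 1.147e+51 / 2.890e+20 = 2.649e+20

2.649e+20 N


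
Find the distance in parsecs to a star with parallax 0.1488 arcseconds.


d = 1/p = 1/0.1488 = 6.7204

6.7204 pc


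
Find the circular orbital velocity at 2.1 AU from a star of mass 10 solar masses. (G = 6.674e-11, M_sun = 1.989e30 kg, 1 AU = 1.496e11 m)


v = sqrt(GM/r) = sqrt(6.674e-11 * 1.989e+31 / 3.142e+11) = 65003.2467

65003.2467 m/s


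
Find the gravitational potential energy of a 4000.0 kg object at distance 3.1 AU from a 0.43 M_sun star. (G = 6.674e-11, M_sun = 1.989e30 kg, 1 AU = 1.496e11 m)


M = 0.43 * 1.989e30 kg = 8.5527e+29 kg; r = 3.1 AU * 1.496e11 m/AU = 4.6376e+11 m. U = -GM*m/r = -(6.674e-11 * 8.5527e+29 * 4000.0) / 4.6376e+11 = -4.923e+11

-4.923e+11 J


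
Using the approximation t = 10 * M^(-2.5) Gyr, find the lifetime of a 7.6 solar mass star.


t = 10 * M^(-2.5) = 10 * 7.6^(-2.5) = 0.0628

0.0628 Gyr


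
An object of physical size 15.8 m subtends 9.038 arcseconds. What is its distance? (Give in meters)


D = size / theta_rad, theta_rad = 9.038 * pi/(180*3600) = 4.382e-05, D = 360586.8487

360586.8487 m


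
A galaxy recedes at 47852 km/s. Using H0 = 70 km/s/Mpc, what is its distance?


d = v / H0 = 47852 / 70 = 683.6

683.6 Mpc


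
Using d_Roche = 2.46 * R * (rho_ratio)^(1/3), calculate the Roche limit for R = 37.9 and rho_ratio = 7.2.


d_Roche = 2.46 * 37.9 * 7.2^(1/3) = 180.0329

180.0329


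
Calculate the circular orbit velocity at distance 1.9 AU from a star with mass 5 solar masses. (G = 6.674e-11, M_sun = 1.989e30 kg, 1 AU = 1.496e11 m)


v = sqrt(GM/r) = sqrt(6.674e-11 * 9.945e+30 / 2.842e+11) = 48322.8898

48322.8898 m/s


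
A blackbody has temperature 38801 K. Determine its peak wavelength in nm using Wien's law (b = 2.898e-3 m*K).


lam_max = b / T = 2.898e-3 / 38801 = 7.469e-08 m = 74.6888 nm

74.6888 nm


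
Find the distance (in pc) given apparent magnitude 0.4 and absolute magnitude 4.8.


d = 10^((m - M + 5)/5) = 10^((0.4 - 4.8 + 5)/5) = 1.3183

1.3183 pc


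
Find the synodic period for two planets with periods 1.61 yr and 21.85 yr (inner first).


1/P_syn = |1/P1 - 1/P2| = |1/1.61 - 1/21.85| => P_syn = 1.7381

1.7381 years


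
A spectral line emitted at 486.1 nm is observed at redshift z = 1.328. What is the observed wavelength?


lam_obs = lam_emit * (1 + z) = 486.1 * (1 + 1.328) = 1131.6408

1131.6408 nm


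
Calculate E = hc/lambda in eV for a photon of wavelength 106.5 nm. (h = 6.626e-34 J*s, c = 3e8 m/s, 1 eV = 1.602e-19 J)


E = hc/lambda = 6.626e-34 * 3e8 / 1.065e-07 = 1.866e-18 J = 11.6509 eV

11.6509 eV


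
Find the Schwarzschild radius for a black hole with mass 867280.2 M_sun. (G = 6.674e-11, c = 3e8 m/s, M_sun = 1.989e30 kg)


M = 867280.2 * 1.989e30 kg = 1.725020318e+36 kg. rs = 2GM/c^2 = 2 * 6.674e-11 * 1.725020318e+36 / (3e8)^2 = 2.558e+09

2.558e+09 m


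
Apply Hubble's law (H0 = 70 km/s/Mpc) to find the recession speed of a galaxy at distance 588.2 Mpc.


v = H0 * d = 70 * 588.2 = 41174.0

41174.0 km/s


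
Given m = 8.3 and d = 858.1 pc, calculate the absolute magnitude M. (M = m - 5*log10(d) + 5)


M = m - 5*log10(d) + 5 = 8.3 - 5*log10(858.1) + 5 = -1.3677

-1.3677


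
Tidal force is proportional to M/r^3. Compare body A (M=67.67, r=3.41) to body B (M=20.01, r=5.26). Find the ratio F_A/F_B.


Ratio = (M1/r1^3) / (M2/r2^3) = (67.67/3.41^3) / (20.01/5.26^3) = 12.412

12.412


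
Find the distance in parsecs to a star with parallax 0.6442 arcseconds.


d = 1/p = 1/0.6442 = 1.5523

1.5523 pc


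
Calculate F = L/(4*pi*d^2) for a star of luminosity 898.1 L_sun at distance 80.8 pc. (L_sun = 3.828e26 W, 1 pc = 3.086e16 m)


F = L / (4*pi*d^2) = 3.438e+29 / (4*pi*(2.493e+18)^2) = 4.400e-09

4.400e-09 W/m^2


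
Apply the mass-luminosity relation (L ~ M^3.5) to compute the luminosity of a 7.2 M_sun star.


L/L_sun = (M/M_sun)^3.5 = 7.2^3.5 = 1001.5295

1001.5295 L_sun


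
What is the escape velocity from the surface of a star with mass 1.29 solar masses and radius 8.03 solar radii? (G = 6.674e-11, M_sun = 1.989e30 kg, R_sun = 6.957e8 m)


M = 1.29 * 1.989e30 kg = 2.56581e+30 kg; R = 8.03 * 6.957e8 m = 5.586471e+09 m. v_esc = sqrt(2GM/R) = sqrt(2 * 6.674e-11 * 2.56581e+30 / 5.586471e+09) = 247600.5308

247600.5308 m/s


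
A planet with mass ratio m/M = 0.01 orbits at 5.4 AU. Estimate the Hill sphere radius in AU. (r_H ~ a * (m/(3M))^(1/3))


r_H = a * (m/3M)^(1/3) = 5.4 * (0.01/3)^(1/3) = 0.8067

0.8067 AU


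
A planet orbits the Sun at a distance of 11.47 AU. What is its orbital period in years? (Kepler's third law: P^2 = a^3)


P = a^(3/2) = 11.47^1.5 = 38.8459

38.8459 years


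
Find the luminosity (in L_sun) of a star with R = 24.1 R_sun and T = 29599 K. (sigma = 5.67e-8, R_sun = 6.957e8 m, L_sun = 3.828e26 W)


R = 24.1 * 6.957e8 m = 1.676637e+10 m. L = 4*pi*R^2*sigma*T^4 = 4*pi*(1.676637e+10)^2 * 5.67e-8 * 29599^4 = 1.537372717e+32 W. L/L_sun = 1.537372717e+32 / 3.828e26 = 401612.5175

401612.5175 L_sun


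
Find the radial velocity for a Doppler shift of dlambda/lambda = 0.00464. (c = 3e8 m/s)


v = (dlambda/lambda) * c = 0.00464 * 3e8 = 1.392e+06

1.392e+06 m/s


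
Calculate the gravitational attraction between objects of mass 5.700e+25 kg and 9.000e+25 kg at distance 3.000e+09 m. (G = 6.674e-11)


F = G*m1*m2/r^2 = 6.674e-11 * 5.700e+25 * 9.000e+25 / (3.000e+09)^2 = 6.674e-11 * 5.130e+51 / 9.000e+18 = 3.804e+22

3.804e+22 N


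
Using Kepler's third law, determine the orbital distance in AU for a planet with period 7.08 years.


a = P^(2/3) = 7.08^(2/3) = 3.6871

3.6871 AU


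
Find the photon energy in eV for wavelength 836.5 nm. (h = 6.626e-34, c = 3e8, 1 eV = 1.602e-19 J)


E = hc/lambda = 6.626e-34 * 3e8 / 8.365e-07 = 2.376e-19 J = 1.4834 eV

1.4834 eV


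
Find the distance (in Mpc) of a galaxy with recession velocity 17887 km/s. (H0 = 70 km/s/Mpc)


d = v / H0 = 17887 / 70 = 255.5286

255.5286 Mpc


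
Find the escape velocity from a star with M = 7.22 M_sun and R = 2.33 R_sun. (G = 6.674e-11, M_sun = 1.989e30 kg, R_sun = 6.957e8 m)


M = 7.22 * 1.989e30 kg = 1.436058e+31 kg; R = 2.33 * 6.957e8 m = 1.620981e+09 m. v_esc = sqrt(2GM/R) = sqrt(2 * 6.674e-11 * 1.436058e+31 / 1.620981e+09) = 1.087e+06

1.087e+06 m/s


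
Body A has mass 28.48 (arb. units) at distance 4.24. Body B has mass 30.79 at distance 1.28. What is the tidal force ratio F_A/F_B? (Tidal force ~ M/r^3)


Ratio = (M1/r1^3) / (M2/r2^3) = (28.48/4.24^3) / (30.79/1.28^3) = 0.0254

0.0254


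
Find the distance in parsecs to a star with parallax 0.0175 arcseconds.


d = 1/p = 1/0.0175 = 57.1429

57.1429 pc


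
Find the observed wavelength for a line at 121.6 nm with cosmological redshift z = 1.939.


lam_obs = lam_emit * (1 + z) = 121.6 * (1 + 1.939) = 357.3824

357.3824 nm


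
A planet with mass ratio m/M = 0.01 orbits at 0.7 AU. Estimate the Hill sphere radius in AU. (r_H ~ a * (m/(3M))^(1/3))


r_H = a * (m/3M)^(1/3) = 0.7 * (0.01/3)^(1/3) = 0.1046

0.1046 AU


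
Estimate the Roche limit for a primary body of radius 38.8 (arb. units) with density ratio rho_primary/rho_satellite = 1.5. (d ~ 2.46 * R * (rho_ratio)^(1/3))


d_Roche = 2.46 * 38.8 * 1.5^(1/3) = 109.2607

109.2607


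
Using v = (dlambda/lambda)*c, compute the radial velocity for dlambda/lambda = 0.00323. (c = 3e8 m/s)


v = (dlambda/lambda) * c = 0.00323 * 3e8 = 969000.0

969000.0 m/s


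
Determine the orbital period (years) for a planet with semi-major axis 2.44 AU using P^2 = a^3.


P = a^(3/2) = 2.44^1.5 = 3.8114

3.8114 years


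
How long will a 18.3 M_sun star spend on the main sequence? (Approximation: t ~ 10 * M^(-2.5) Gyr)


t = 10 * M^(-2.5) = 10 * 18.3^(-2.5) = 0.007

0.007 Gyr


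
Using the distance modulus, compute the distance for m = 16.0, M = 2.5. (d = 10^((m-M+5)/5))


d = 10^((m - M + 5)/5) = 10^((16.0 - 2.5 + 5)/5) = 5011.8723

5011.8723 pc


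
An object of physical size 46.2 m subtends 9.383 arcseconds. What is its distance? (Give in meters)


D = size / theta_rad, theta_rad = 9.383 * pi/(180*3600) = 4.549e-05, D = 1.016e+06

1.016e+06 m


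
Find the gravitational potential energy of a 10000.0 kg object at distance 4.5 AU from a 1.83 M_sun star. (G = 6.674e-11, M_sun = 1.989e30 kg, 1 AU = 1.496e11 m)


M = 1.83 * 1.989e30 kg = 3.63987e+30 kg; r = 4.5 AU * 1.496e11 m/AU = 6.732e+11 m. U = -GM*m/r = -(6.674e-11 * 3.63987e+30 * 10000.0) / 6.732e+11 = -3.609e+12

-3.609e+12 J


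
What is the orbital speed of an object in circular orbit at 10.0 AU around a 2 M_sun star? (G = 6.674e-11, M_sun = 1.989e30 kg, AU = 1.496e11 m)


v = sqrt(GM/r) = sqrt(6.674e-11 * 3.978e+30 / 1.496e+12) = 13321.7014

13321.7014 m/s


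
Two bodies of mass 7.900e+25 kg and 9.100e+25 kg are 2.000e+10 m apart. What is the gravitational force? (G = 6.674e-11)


F = G*m1*m2/r^2 = 6.674e-11 * 7.900e+25 * 9.100e+25 / (2.000e+10)^2 = 6.674e-11 * 7.189e+51 / 4.000e+20 = 1.199e+21

1.199e+21 N


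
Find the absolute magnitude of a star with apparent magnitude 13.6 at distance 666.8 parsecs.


M = m - 5*log10(d) + 5 = 13.6 - 5*log10(666.8) + 5 = 4.48

4.48


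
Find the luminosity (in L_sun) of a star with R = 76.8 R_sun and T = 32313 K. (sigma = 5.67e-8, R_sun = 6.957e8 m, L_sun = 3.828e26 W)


R = 76.8 * 6.957e8 m = 5.342976e+10 m. L = 4*pi*R^2*sigma*T^4 = 4*pi*(5.342976e+10)^2 * 5.67e-8 * 32313^4 = 2.217524834e+33 W. L/L_sun = 2.217524834e+33 / 3.828e26 = 5.793e+06

5.793e+06 L_sun


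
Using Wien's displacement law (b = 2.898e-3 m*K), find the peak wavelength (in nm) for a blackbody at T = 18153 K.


lam_max = b / T = 2.898e-3 / 18153 = 1.596e-07 m = 159.643 nm

159.643 nm


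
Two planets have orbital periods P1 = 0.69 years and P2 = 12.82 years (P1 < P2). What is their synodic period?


1/P_syn = |1/P1 - 1/P2| = |1/0.69 - 1/12.82| => P_syn = 0.7292

0.7292 years


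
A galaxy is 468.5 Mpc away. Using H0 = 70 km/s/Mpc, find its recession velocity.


v = H0 * d = 70 * 468.5 = 32795.0

32795.0 km/s


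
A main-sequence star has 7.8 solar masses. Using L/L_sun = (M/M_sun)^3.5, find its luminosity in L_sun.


L/L_sun = (M/M_sun)^3.5 = 7.8^3.5 = 1325.3516

1325.3516 L_sun


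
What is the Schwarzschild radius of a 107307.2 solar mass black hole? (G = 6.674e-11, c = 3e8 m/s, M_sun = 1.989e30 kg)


M = 107307.2 * 1.989e30 kg = 2.134340208e+35 kg. rs = 2GM/c^2 = 2 * 6.674e-11 * 2.134340208e+35 / (3e8)^2 = 3.165e+08

3.165e+08 m


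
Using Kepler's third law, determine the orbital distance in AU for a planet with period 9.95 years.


a = P^(2/3) = 9.95^(2/3) = 4.6261

4.6261 AU


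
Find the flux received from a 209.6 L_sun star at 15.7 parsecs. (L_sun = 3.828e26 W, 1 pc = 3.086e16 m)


F = L / (4*pi*d^2) = 8.023e+28 / (4*pi*(4.845e+17)^2) = 2.720e-08

2.720e-08 W/m^2


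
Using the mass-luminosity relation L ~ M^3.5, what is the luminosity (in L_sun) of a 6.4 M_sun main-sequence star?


L/L_sun = (M/M_sun)^3.5 = 6.4^3.5 = 663.1777

663.1777 L_sun


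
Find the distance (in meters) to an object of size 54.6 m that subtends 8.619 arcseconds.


D = size / theta_rad, theta_rad = 8.619 * pi/(180*3600) = 4.179e-05, D = 1.307e+06

1.307e+06 m


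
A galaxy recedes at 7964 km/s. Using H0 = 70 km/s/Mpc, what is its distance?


d = v / H0 = 7964 / 70 = 113.7714

113.7714 Mpc


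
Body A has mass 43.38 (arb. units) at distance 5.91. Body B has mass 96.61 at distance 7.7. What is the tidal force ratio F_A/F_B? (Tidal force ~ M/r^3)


Ratio = (M1/r1^3) / (M2/r2^3) = (43.38/5.91^3) / (96.61/7.7^3) = 0.9931

0.9931


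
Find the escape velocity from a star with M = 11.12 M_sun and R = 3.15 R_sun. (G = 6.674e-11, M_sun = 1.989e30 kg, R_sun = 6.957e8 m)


M = 11.12 * 1.989e30 kg = 2.211768e+31 kg; R = 3.15 * 6.957e8 m = 2.191455e+09 m. v_esc = sqrt(2GM/R) = sqrt(2 * 6.674e-11 * 2.211768e+31 / 2.191455e+09) = 1.161e+06

1.161e+06 m/s


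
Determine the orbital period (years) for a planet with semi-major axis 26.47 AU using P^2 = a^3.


P = a^(3/2) = 26.47^1.5 = 136.1855

136.1855 years


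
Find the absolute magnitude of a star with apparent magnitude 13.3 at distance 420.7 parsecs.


M = m - 5*log10(d) + 5 = 13.3 - 5*log10(420.7) + 5 = 5.1801

5.1801


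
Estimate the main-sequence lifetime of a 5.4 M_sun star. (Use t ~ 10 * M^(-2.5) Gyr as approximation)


t = 10 * M^(-2.5) = 10 * 5.4^(-2.5) = 0.1476

0.1476 Gyr


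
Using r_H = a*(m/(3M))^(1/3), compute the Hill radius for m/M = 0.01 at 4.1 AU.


r_H = a * (m/3M)^(1/3) = 4.1 * (0.01/3)^(1/3) = 0.6125

0.6125 AU


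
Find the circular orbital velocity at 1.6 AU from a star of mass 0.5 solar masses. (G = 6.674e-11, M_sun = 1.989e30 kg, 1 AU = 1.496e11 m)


v = sqrt(GM/r) = sqrt(6.674e-11 * 9.945e+29 / 2.394e+11) = 16652.1267

16652.1267 m/s


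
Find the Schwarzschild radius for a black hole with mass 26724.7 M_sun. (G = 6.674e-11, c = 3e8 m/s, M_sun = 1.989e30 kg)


M = 26724.7 * 1.989e30 kg = 5.31554283e+34 kg. rs = 2GM/c^2 = 2 * 6.674e-11 * 5.31554283e+34 / (3e8)^2 = 7.884e+07

7.884e+07 m


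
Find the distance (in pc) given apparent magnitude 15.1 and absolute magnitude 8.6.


d = 10^((m - M + 5)/5) = 10^((15.1 - 8.6 + 5)/5) = 199.5262

199.5262 pc


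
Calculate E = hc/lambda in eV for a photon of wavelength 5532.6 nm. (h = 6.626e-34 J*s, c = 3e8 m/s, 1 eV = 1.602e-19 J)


E = hc/lambda = 6.626e-34 * 3e8 / 5.533e-06 = 3.593e-20 J = 0.2243 eV

0.2243 eV


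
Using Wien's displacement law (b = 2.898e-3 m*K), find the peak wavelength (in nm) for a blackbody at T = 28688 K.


lam_max = b / T = 2.898e-3 / 28688 = 1.010e-07 m = 101.0178 nm

101.0178 nm


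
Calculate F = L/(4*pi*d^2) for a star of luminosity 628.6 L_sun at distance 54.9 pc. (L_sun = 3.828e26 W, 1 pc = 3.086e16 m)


F = L / (4*pi*d^2) = 2.406e+29 / (4*pi*(1.694e+18)^2) = 6.671e-09

6.671e-09 W/m^2


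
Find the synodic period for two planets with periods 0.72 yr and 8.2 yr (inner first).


1/P_syn = |1/P1 - 1/P2| = |1/0.72 - 1/8.2| => P_syn = 0.7893

0.7893 years


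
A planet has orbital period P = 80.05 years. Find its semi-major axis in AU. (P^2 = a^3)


a = P^(2/3) = 80.05^(2/3) = 18.5741

18.5741 AU


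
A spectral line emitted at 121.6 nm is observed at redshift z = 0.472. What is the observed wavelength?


lam_obs = lam_emit * (1 + z) = 121.6 * (1 + 0.472) = 178.9952

178.9952 nm


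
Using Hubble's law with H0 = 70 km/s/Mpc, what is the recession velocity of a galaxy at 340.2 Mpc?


v = H0 * d = 70 * 340.2 = 23814.0

23814.0 km/s


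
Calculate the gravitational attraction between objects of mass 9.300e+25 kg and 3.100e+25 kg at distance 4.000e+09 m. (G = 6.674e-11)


F = G*m1*m2/r^2 = 6.674e-11 * 9.300e+25 * 3.100e+25 / (4.000e+09)^2 = 6.674e-11 * 2.883e+51 / 1.600e+19 = 1.203e+22

1.203e+22 N


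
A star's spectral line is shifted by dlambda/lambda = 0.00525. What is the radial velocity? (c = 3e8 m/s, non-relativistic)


v = (dlambda/lambda) * c = 0.00525 * 3e8 = 1.575e+06

1.575e+06 m/s


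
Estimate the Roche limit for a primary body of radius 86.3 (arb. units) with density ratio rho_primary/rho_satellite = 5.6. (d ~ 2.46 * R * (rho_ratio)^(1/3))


d_Roche = 2.46 * 86.3 * 5.6^(1/3) = 377.0005

377.0005


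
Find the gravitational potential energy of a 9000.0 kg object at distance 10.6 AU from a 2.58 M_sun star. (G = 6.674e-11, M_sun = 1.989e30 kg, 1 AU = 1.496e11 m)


M = 2.58 * 1.989e30 kg = 5.13162e+30 kg; r = 10.6 AU * 1.496e11 m/AU = 1.58576e+12 m. U = -GM*m/r = -(6.674e-11 * 5.13162e+30 * 9000.0) / 1.58576e+12 = -1.944e+12

-1.944e+12 J


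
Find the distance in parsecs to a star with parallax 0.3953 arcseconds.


d = 1/p = 1/0.3953 = 2.5297

2.5297 pc


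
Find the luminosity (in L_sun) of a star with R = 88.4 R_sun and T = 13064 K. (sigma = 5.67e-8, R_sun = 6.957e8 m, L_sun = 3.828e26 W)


R = 88.4 * 6.957e8 m = 6.149988e+10 m. L = 4*pi*R^2*sigma*T^4 = 4*pi*(6.149988e+10)^2 * 5.67e-8 * 13064^4 = 7.849575058e+31 W. L/L_sun = 7.849575058e+31 / 3.828e26 = 205056.8197

205056.8197 L_sun


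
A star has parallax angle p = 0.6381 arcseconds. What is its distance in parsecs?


d = 1/p = 1/0.6381 = 1.5672

1.5672 pc


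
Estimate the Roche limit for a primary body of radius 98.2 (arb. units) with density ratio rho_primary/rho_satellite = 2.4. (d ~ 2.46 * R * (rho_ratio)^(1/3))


d_Roche = 2.46 * 98.2 * 2.4^(1/3) = 323.4325

323.4325


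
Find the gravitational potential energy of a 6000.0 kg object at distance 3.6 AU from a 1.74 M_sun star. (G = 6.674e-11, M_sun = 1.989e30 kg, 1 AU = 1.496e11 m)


M = 1.74 * 1.989e30 kg = 3.46086e+30 kg; r = 3.6 AU * 1.496e11 m/AU = 5.3856e+11 m. U = -GM*m/r = -(6.674e-11 * 3.46086e+30 * 6000.0) / 5.3856e+11 = -2.573e+12

-2.573e+12 J


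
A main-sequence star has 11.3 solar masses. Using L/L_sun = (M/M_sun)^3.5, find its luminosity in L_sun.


L/L_sun = (M/M_sun)^3.5 = 11.3^3.5 = 4850.3665

4850.3665 L_sun


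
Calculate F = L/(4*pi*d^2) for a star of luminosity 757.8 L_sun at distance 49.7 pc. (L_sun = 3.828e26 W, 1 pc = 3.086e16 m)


F = L / (4*pi*d^2) = 2.901e+29 / (4*pi*(1.534e+18)^2) = 9.813e-09

9.813e-09 W/m^2


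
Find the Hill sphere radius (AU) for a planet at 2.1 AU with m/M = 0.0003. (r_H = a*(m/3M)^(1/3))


r_H = a * (m/3M)^(1/3) = 2.1 * (0.0003/3)^(1/3) = 0.0975

0.0975 AU


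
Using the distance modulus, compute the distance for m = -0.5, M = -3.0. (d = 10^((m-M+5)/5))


d = 10^((m - M + 5)/5) = 10^((-0.5 - -3.0 + 5)/5) = 31.6228

31.6228 pc


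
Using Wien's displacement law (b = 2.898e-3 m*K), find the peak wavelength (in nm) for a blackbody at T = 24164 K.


lam_max = b / T = 2.898e-3 / 24164 = 1.199e-07 m = 119.9305 nm

119.9305 nm


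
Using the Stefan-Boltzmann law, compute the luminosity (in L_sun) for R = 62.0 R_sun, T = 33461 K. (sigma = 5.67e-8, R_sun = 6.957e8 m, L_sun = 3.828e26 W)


R = 62.0 * 6.957e8 m = 4.31334e+10 m. L = 4*pi*R^2*sigma*T^4 = 4*pi*(4.31334e+10)^2 * 5.67e-8 * 33461^4 = 1.661789354e+33 W. L/L_sun = 1.661789354e+33 / 3.828e26 = 4.341e+06

4.341e+06 L_sun
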